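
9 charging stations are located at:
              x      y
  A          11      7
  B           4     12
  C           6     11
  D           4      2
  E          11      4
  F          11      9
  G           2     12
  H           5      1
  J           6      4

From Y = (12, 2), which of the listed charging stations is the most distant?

Squared Euclidean distances:
|YA|² = (12−11)² + (2−7)² = 1 + 25 = 26
|YB|² = (12−4)² + (2−12)² = 64 + 100 = 164
|YC|² = (12−6)² + (2−11)² = 36 + 81 = 117
|YD|² = (12−4)² + (2−2)² = 64 + 0 = 64
|YE|² = (12−11)² + (2−4)² = 1 + 4 = 5
|YF|² = (12−11)² + (2−9)² = 1 + 49 = 50
|YG|² = (12−2)² + (2−12)² = 100 + 100 = 200
|YH|² = (12−5)² + (2−1)² = 49 + 1 = 50
|YJ|² = (12−6)² + (2−4)² = 36 + 4 = 40
The largest is to G.

G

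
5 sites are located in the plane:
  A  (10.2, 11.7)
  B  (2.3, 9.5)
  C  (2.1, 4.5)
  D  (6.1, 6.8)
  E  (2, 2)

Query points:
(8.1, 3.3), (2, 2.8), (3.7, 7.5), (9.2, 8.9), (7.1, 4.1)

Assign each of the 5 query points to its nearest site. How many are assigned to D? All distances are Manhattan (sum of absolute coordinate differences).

3

(8.1, 3.3) — d to each: A:10.5, B:12, C:7.2, D:5.5, E:7.4 → nearest is D
(2, 2.8) — d to each: A:17.1, B:7, C:1.8, D:8.1, E:0.8 → nearest is E
(3.7, 7.5) — d to each: A:10.7, B:3.4, C:4.6, D:3.1, E:7.2 → nearest is D
(9.2, 8.9) — d to each: A:3.8, B:7.5, C:11.5, D:5.2, E:14.1 → nearest is A
(7.1, 4.1) — d to each: A:10.7, B:10.2, C:5.4, D:3.7, E:7.2 → nearest is D
3 of the 5 points have D as nearest.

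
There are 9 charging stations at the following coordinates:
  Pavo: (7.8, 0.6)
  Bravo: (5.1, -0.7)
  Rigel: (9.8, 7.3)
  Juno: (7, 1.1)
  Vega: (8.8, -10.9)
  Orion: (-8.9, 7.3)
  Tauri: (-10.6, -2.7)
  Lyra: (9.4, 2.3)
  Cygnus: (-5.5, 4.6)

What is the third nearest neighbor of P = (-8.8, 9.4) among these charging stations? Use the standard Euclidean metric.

Compare squared distances (the ordering matches that of the actual distances):
d²(P, Pavo) = (-8.8−7.8)² + (9.4−0.6)² = 275.56 + 77.44 = 353
d²(P, Bravo) = (-8.8−5.1)² + (9.4−(-0.7))² = 193.21 + 102.01 = 295.22
d²(P, Rigel) = (-8.8−9.8)² + (9.4−7.3)² = 345.96 + 4.41 = 350.37
d²(P, Juno) = (-8.8−7)² + (9.4−1.1)² = 249.64 + 68.89 = 318.53
d²(P, Vega) = (-8.8−8.8)² + (9.4−(-10.9))² = 309.76 + 412.09 = 721.85
d²(P, Orion) = (-8.8−(-8.9))² + (9.4−7.3)² = 0.01 + 4.41 = 4.42
d²(P, Tauri) = (-8.8−(-10.6))² + (9.4−(-2.7))² = 3.24 + 146.41 = 149.65
d²(P, Lyra) = (-8.8−9.4)² + (9.4−2.3)² = 331.24 + 50.41 = 381.65
d²(P, Cygnus) = (-8.8−(-5.5))² + (9.4−4.6)² = 10.89 + 23.04 = 33.93
Sorted ascending: Orion, Cygnus, Tauri, Bravo, … — the third-nearest is Tauri.

Tauri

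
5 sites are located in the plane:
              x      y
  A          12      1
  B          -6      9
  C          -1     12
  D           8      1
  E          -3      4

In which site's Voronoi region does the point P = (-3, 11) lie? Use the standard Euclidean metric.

C

Compare squared distances (the ordering matches that of the actual distances):
|PA|² = 225 + 100 = 325
|PB|² = 9 + 4 = 13
|PC|² = 4 + 1 = 5
|PD|² = 121 + 100 = 221
|PE|² = 0 + 49 = 49
Minimum is at C.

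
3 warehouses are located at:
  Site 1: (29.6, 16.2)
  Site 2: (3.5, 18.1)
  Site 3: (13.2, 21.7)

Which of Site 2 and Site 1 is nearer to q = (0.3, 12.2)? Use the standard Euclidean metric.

Site 2

Compare squared distances:
d²(q, Site 2) = (0.3−3.5)² + (12.2−18.1)² = 10.24 + 34.81 = 45.05
d²(q, Site 1) = (0.3−29.6)² + (12.2−16.2)² = 858.49 + 16 = 874.49
45.05 < 874.49, so Site 2 is closer.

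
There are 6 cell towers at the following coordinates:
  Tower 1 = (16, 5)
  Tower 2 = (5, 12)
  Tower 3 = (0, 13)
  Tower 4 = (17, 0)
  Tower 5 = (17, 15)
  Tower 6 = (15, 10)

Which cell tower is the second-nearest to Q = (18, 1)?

Tower 1

Since √ is increasing, it suffices to compare squared distances:
d²(Q, Tower 1) = (18−16)² + (1−5)² = 4 + 16 = 20
d²(Q, Tower 2) = (18−5)² + (1−12)² = 169 + 121 = 290
d²(Q, Tower 3) = (18−0)² + (1−13)² = 324 + 144 = 468
d²(Q, Tower 4) = (18−17)² + (1−0)² = 1 + 1 = 2
d²(Q, Tower 5) = (18−17)² + (1−15)² = 1 + 196 = 197
d²(Q, Tower 6) = (18−15)² + (1−10)² = 9 + 81 = 90
Sorted ascending: Tower 4, Tower 1, Tower 6, … — the second-nearest is Tower 1.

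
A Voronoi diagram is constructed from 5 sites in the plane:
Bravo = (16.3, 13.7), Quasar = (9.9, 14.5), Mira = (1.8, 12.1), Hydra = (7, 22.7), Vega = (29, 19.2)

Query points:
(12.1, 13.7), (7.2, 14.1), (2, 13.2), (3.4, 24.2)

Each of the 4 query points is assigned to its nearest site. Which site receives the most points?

(12.1, 13.7) — d² to each: Bravo:17.64, Quasar:5.48, Mira:108.65, Hydra:107.01, Vega:315.86 → nearest is Quasar
(7.2, 14.1) — d² to each: Bravo:82.97, Quasar:7.45, Mira:33.16, Hydra:74, Vega:501.25 → nearest is Quasar
(2, 13.2) — d² to each: Bravo:204.74, Quasar:64.1, Mira:1.25, Hydra:115.25, Vega:765 → nearest is Mira
(3.4, 24.2) — d² to each: Bravo:276.66, Quasar:136.34, Mira:148.97, Hydra:15.21, Vega:680.36 → nearest is Hydra
Tally — Quasar:2, Mira:1, Hydra:1. Quasar captures the most (2).

Quasar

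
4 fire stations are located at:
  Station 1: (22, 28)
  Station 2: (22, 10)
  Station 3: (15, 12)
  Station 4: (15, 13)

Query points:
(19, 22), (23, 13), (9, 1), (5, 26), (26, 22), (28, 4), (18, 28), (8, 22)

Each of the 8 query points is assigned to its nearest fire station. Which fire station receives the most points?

(19, 22) — d² to each: Station 1:45, Station 2:153, Station 3:116, Station 4:97 → nearest is Station 1
(23, 13) — d² to each: Station 1:226, Station 2:10, Station 3:65, Station 4:64 → nearest is Station 2
(9, 1) — d² to each: Station 1:898, Station 2:250, Station 3:157, Station 4:180 → nearest is Station 3
(5, 26) — d² to each: Station 1:293, Station 2:545, Station 3:296, Station 4:269 → nearest is Station 4
(26, 22) — d² to each: Station 1:52, Station 2:160, Station 3:221, Station 4:202 → nearest is Station 1
(28, 4) — d² to each: Station 1:612, Station 2:72, Station 3:233, Station 4:250 → nearest is Station 2
(18, 28) — d² to each: Station 1:16, Station 2:340, Station 3:265, Station 4:234 → nearest is Station 1
(8, 22) — d² to each: Station 1:232, Station 2:340, Station 3:149, Station 4:130 → nearest is Station 4
Tally — Station 1:3, Station 2:2, Station 3:1, Station 4:2. Station 1 captures the most (3).

Station 1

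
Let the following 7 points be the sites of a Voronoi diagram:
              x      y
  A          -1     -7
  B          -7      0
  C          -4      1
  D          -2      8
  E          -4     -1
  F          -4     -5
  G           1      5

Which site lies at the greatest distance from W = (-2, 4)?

A

Since √ is increasing, it suffices to compare squared distances:
|WA|² = (-2−(-1))² + (4−(-7))² = 1 + 121 = 122
|WB|² = (-2−(-7))² + (4−0)² = 25 + 16 = 41
|WC|² = (-2−(-4))² + (4−1)² = 4 + 9 = 13
|WD|² = (-2−(-2))² + (4−8)² = 0 + 16 = 16
|WE|² = (-2−(-4))² + (4−(-1))² = 4 + 25 = 29
|WF|² = (-2−(-4))² + (4−(-5))² = 4 + 81 = 85
|WG|² = (-2−1)² + (4−5)² = 9 + 1 = 10
The largest is to A.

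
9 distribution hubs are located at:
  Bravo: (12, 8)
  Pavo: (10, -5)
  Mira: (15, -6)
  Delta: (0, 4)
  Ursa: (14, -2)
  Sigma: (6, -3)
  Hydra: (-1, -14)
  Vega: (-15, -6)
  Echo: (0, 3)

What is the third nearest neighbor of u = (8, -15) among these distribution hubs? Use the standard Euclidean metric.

Compare squared distances (the ordering matches that of the actual distances):
d²(u, Bravo) = 16 + 529 = 545
d²(u, Pavo) = 4 + 100 = 104
d²(u, Mira) = 49 + 81 = 130
d²(u, Delta) = 64 + 361 = 425
d²(u, Ursa) = 36 + 169 = 205
d²(u, Sigma) = 4 + 144 = 148
d²(u, Hydra) = 81 + 1 = 82
d²(u, Vega) = 529 + 81 = 610
d²(u, Echo) = 64 + 324 = 388
Sorted ascending: Hydra, Pavo, Mira, Sigma, … — the third-nearest is Mira.

Mira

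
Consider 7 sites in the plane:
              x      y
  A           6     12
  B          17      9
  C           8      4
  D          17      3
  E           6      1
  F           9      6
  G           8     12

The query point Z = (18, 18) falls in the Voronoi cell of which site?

Compare squared distances (the ordering matches that of the actual distances):
|ZA|² = 144 + 36 = 180
|ZB|² = 1 + 81 = 82
|ZC|² = 100 + 196 = 296
|ZD|² = 1 + 225 = 226
|ZE|² = 144 + 289 = 433
|ZF|² = 81 + 144 = 225
|ZG|² = 100 + 36 = 136
B is nearest.

B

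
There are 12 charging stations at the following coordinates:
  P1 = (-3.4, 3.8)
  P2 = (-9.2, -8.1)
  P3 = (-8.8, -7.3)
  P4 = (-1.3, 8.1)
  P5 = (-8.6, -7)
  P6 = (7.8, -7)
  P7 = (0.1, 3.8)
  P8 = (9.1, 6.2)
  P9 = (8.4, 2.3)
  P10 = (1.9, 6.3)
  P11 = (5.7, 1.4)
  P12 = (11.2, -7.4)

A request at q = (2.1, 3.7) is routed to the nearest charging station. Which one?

P7

Compare squared distances (the ordering matches that of the actual distances):
|qP1|² = (2.1−(-3.4))² + (3.7−3.8)² = 30.25 + 0.01 = 30.26
|qP2|² = (2.1−(-9.2))² + (3.7−(-8.1))² = 127.69 + 139.24 = 266.93
|qP3|² = (2.1−(-8.8))² + (3.7−(-7.3))² = 118.81 + 121 = 239.81
|qP4|² = (2.1−(-1.3))² + (3.7−8.1)² = 11.56 + 19.36 = 30.92
|qP5|² = (2.1−(-8.6))² + (3.7−(-7))² = 114.49 + 114.49 = 228.98
|qP6|² = (2.1−7.8)² + (3.7−(-7))² = 32.49 + 114.49 = 146.98
|qP7|² = (2.1−0.1)² + (3.7−3.8)² = 4 + 0.01 = 4.01
|qP8|² = (2.1−9.1)² + (3.7−6.2)² = 49 + 6.25 = 55.25
|qP9|² = (2.1−8.4)² + (3.7−2.3)² = 39.69 + 1.96 = 41.65
d²(q, P10) = (2.1−1.9)² + (3.7−6.3)² = 0.04 + 6.76 = 6.8
d²(q, P11) = (2.1−5.7)² + (3.7−1.4)² = 12.96 + 5.29 = 18.25
d²(q, P12) = (2.1−11.2)² + (3.7−(-7.4))² = 82.81 + 123.21 = 206.02
The smallest is to P7, so q lies in the Voronoi region of P7.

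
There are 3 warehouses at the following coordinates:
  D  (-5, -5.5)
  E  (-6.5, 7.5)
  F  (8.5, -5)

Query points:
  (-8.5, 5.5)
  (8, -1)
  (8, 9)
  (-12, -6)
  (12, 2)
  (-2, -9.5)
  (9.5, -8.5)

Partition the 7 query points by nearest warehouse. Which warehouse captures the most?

(-8.5, 5.5) — d² to each: D:133.25, E:8, F:399.25 → nearest is E
(8, -1) — d² to each: D:189.25, E:282.5, F:16.25 → nearest is F
(8, 9) — d² to each: D:379.25, E:212.5, F:196.25 → nearest is F
(-12, -6) — d² to each: D:49.25, E:212.5, F:421.25 → nearest is D
(12, 2) — d² to each: D:345.25, E:372.5, F:61.25 → nearest is F
(-2, -9.5) — d² to each: D:25, E:309.25, F:130.5 → nearest is D
(9.5, -8.5) — d² to each: D:219.25, E:512, F:13.25 → nearest is F
Tally — D:2, E:1, F:4. F captures the most (4).

F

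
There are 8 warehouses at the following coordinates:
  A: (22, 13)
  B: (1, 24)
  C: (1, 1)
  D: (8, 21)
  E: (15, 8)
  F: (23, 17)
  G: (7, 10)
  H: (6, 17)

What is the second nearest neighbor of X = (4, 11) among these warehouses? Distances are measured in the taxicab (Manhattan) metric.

d(X,A) = |4−22| + |11−13| = 18 + 2 = 20
d(X,B) = |4−1| + |11−24| = 3 + 13 = 16
d(X,C) = |4−1| + |11−1| = 3 + 10 = 13
d(X,D) = |4−8| + |11−21| = 4 + 10 = 14
d(X,E) = |4−15| + |11−8| = 11 + 3 = 14
d(X,F) = |4−23| + |11−17| = 19 + 6 = 25
d(X,G) = |4−7| + |11−10| = 3 + 1 = 4
d(X,H) = |4−6| + |11−17| = 2 + 6 = 8
Sorted ascending: G, H, C, … — the second-nearest is H.

H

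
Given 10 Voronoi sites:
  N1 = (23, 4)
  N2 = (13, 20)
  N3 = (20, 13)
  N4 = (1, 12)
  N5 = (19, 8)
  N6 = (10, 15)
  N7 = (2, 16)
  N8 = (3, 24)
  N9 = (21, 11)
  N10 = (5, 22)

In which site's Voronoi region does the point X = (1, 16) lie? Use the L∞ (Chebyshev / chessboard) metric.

N7

d(X,N1) = max(22, 12) = 22
d(X,N2) = max(12, 4) = 12
d(X,N3) = max(19, 3) = 19
d(X,N4) = max(0, 4) = 4
d(X,N5) = max(18, 8) = 18
d(X,N6) = max(9, 1) = 9
d(X,N7) = max(1, 0) = 1
d(X,N8) = max(2, 8) = 8
d(X,N9) = max(20, 5) = 20
d(X, N10) = max(4, 6) = 6
The smallest is to N7, so X lies in the Voronoi region of N7.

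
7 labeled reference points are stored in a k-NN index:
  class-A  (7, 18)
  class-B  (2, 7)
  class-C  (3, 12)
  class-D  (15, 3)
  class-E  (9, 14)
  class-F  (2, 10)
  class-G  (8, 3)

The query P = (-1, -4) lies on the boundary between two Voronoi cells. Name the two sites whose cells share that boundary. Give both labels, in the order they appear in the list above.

class-B and class-G

Squared distances from P to each site:
d²(P, class-A) = (-1−7)² + (-4−18)² = 64 + 484 = 548
d²(P, class-B) = (-1−2)² + (-4−7)² = 9 + 121 = 130
d²(P, class-C) = (-1−3)² + (-4−12)² = 16 + 256 = 272
d²(P, class-D) = (-1−15)² + (-4−3)² = 256 + 49 = 305
d²(P, class-E) = (-1−9)² + (-4−14)² = 100 + 324 = 424
d²(P, class-F) = (-1−2)² + (-4−10)² = 9 + 196 = 205
d²(P, class-G) = (-1−8)² + (-4−3)² = 81 + 49 = 130
P is equidistant from class-B and class-G (both at squared distance 130), and every other site is strictly farther — so P lies on the class-B–class-G Voronoi edge.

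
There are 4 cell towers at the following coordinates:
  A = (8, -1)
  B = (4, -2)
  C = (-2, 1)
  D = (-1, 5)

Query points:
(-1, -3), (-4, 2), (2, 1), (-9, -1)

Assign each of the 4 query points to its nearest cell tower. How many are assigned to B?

1

(-1, -3) — d² to each: A:85, B:26, C:17, D:64 → nearest is C
(-4, 2) — d² to each: A:153, B:80, C:5, D:18 → nearest is C
(2, 1) — d² to each: A:40, B:13, C:16, D:25 → nearest is B
(-9, -1) — d² to each: A:289, B:170, C:53, D:100 → nearest is C
1 of the 4 points has B as nearest.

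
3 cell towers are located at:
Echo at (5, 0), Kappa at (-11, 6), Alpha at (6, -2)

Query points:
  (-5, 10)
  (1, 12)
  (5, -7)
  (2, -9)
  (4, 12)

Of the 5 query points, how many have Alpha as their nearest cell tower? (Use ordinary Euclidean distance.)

(-5, 10) — d² to each: Echo:200, Kappa:52, Alpha:265 → nearest is Kappa
(1, 12) — d² to each: Echo:160, Kappa:180, Alpha:221 → nearest is Echo
(5, -7) — d² to each: Echo:49, Kappa:425, Alpha:26 → nearest is Alpha
(2, -9) — d² to each: Echo:90, Kappa:394, Alpha:65 → nearest is Alpha
(4, 12) — d² to each: Echo:145, Kappa:261, Alpha:200 → nearest is Echo
2 of the 5 points have Alpha as nearest.

2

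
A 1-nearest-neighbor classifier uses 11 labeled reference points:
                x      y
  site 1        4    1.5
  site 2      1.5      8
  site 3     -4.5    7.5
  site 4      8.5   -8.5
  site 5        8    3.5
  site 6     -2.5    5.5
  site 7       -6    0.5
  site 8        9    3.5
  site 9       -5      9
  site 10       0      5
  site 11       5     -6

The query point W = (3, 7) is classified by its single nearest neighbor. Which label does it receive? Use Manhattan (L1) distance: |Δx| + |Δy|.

d(W, site 1) = 1 + 5.5 = 6.5
d(W, site 2) = 1.5 + 1 = 2.5
d(W, site 3) = 7.5 + 0.5 = 8
d(W, site 4) = 5.5 + 15.5 = 21
d(W, site 5) = 5 + 3.5 = 8.5
d(W, site 6) = 5.5 + 1.5 = 7
d(W, site 7) = 9 + 6.5 = 15.5
d(W, site 8) = 6 + 3.5 = 9.5
d(W, site 9) = 8 + 2 = 10
d(W, site 10) = 3 + 2 = 5
d(W, site 11) = 2 + 13 = 15
site 2 is nearest.

site 2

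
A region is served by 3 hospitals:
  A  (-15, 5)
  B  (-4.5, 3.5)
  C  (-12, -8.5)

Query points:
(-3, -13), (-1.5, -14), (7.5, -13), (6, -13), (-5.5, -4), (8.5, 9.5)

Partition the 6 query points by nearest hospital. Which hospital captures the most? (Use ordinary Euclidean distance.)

(-3, -13) — d² to each: A:468, B:274.5, C:101.25 → nearest is C
(-1.5, -14) — d² to each: A:543.25, B:315.25, C:140.5 → nearest is C
(7.5, -13) — d² to each: A:830.25, B:416.25, C:400.5 → nearest is C
(6, -13) — d² to each: A:765, B:382.5, C:344.25 → nearest is C
(-5.5, -4) — d² to each: A:171.25, B:57.25, C:62.5 → nearest is B
(8.5, 9.5) — d² to each: A:572.5, B:205, C:744.25 → nearest is B
Tally — B:2, C:4. C captures the most (4).

C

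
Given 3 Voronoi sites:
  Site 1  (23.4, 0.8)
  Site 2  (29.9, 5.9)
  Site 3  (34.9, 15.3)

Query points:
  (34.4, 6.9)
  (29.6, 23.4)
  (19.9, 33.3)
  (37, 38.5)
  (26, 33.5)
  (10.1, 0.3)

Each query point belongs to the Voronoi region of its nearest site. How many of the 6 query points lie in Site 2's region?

(34.4, 6.9) — d² to each: Site 1:158.21, Site 2:21.25, Site 3:70.81 → nearest is Site 2
(29.6, 23.4) — d² to each: Site 1:549.2, Site 2:306.34, Site 3:93.7 → nearest is Site 3
(19.9, 33.3) — d² to each: Site 1:1068.5, Site 2:850.76, Site 3:549 → nearest is Site 3
(37, 38.5) — d² to each: Site 1:1606.25, Site 2:1113.17, Site 3:542.65 → nearest is Site 3
(26, 33.5) — d² to each: Site 1:1076.05, Site 2:776.97, Site 3:410.45 → nearest is Site 3
(10.1, 0.3) — d² to each: Site 1:177.14, Site 2:423.4, Site 3:840.04 → nearest is Site 1
1 of the 6 points has Site 2 as nearest.

1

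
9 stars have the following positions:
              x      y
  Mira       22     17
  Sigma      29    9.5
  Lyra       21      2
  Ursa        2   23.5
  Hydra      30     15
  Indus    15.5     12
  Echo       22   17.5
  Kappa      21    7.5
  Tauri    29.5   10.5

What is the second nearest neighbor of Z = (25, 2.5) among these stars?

Since √ is increasing, it suffices to compare squared distances:
d²(Z, Mira) = (25−22)² + (2.5−17)² = 9 + 210.25 = 219.25
d²(Z, Sigma) = (25−29)² + (2.5−9.5)² = 16 + 49 = 65
d²(Z, Lyra) = (25−21)² + (2.5−2)² = 16 + 0.25 = 16.25
d²(Z, Ursa) = (25−2)² + (2.5−23.5)² = 529 + 441 = 970
d²(Z, Hydra) = (25−30)² + (2.5−15)² = 25 + 156.25 = 181.25
d²(Z, Indus) = (25−15.5)² + (2.5−12)² = 90.25 + 90.25 = 180.5
d²(Z, Echo) = (25−22)² + (2.5−17.5)² = 9 + 225 = 234
d²(Z, Kappa) = (25−21)² + (2.5−7.5)² = 16 + 25 = 41
d²(Z, Tauri) = (25−29.5)² + (2.5−10.5)² = 20.25 + 64 = 84.25
Sorted ascending: Lyra, Kappa, Sigma, … — the second-nearest is Kappa.

Kappa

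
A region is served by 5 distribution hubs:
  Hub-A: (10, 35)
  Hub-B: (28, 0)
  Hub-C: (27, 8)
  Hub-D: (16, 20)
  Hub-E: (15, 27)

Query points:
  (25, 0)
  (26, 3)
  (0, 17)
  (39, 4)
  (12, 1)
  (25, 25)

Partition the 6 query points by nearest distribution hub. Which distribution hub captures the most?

Hub-B

(25, 0) — d² to each: Hub-A:1450, Hub-B:9, Hub-C:68, Hub-D:481, Hub-E:829 → nearest is Hub-B
(26, 3) — d² to each: Hub-A:1280, Hub-B:13, Hub-C:26, Hub-D:389, Hub-E:697 → nearest is Hub-B
(0, 17) — d² to each: Hub-A:424, Hub-B:1073, Hub-C:810, Hub-D:265, Hub-E:325 → nearest is Hub-D
(39, 4) — d² to each: Hub-A:1802, Hub-B:137, Hub-C:160, Hub-D:785, Hub-E:1105 → nearest is Hub-B
(12, 1) — d² to each: Hub-A:1160, Hub-B:257, Hub-C:274, Hub-D:377, Hub-E:685 → nearest is Hub-B
(25, 25) — d² to each: Hub-A:325, Hub-B:634, Hub-C:293, Hub-D:106, Hub-E:104 → nearest is Hub-E
Tally — Hub-B:4, Hub-D:1, Hub-E:1. Hub-B captures the most (4).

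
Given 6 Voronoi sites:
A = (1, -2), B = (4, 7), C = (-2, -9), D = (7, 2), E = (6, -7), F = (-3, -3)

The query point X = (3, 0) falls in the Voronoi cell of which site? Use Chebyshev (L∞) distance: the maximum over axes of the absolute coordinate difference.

d(X,A) = max(2, 2) = 2
d(X,B) = max(1, 7) = 7
d(X,C) = max(5, 9) = 9
d(X,D) = max(4, 2) = 4
d(X,E) = max(3, 7) = 7
d(X,F) = max(6, 3) = 6
The smallest is to A, so X lies in the Voronoi region of A.

A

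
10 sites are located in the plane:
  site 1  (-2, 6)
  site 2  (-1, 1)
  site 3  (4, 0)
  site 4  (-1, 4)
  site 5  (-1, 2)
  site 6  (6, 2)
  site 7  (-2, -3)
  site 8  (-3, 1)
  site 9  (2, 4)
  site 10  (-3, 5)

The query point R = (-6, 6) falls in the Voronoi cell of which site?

Squared Euclidean distances:
d²(R, site 1) = 16 + 0 = 16
d²(R, site 2) = 25 + 25 = 50
d²(R, site 3) = 100 + 36 = 136
d²(R, site 4) = 25 + 4 = 29
d²(R, site 5) = 25 + 16 = 41
d²(R, site 6) = 144 + 16 = 160
d²(R, site 7) = 16 + 81 = 97
d²(R, site 8) = 9 + 25 = 34
d²(R, site 9) = 64 + 4 = 68
d²(R, site 10) = 9 + 1 = 10
Minimum is at site 10.

site 10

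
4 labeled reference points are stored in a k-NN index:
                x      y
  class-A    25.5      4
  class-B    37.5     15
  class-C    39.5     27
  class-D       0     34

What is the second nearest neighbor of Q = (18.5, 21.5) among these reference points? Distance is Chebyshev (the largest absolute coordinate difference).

d(Q, class-A) = max(7, 17.5) = 17.5
d(Q, class-B) = max(19, 6.5) = 19
d(Q, class-C) = max(21, 5.5) = 21
d(Q, class-D) = max(18.5, 12.5) = 18.5
Sorted ascending: class-A, class-D, class-B, … — the second-nearest is class-D.

class-D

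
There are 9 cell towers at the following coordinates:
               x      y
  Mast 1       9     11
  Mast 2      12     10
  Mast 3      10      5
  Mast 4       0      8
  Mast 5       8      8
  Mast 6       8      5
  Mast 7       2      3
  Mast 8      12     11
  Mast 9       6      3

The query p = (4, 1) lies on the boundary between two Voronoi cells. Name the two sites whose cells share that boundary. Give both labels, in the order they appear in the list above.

Squared distances from p to each site:
d²(p, Mast 1) = 25 + 100 = 125
d²(p, Mast 2) = 64 + 81 = 145
d²(p, Mast 3) = 36 + 16 = 52
d²(p, Mast 4) = 16 + 49 = 65
d²(p, Mast 5) = 16 + 49 = 65
d²(p, Mast 6) = 16 + 16 = 32
d²(p, Mast 7) = 4 + 4 = 8
d²(p, Mast 8) = 64 + 100 = 164
d²(p, Mast 9) = 4 + 4 = 8
p is equidistant from Mast 7 and Mast 9 (both at squared distance 8), and every other site is strictly farther — so p lies on the Mast 7–Mast 9 Voronoi edge.

Mast 7 and Mast 9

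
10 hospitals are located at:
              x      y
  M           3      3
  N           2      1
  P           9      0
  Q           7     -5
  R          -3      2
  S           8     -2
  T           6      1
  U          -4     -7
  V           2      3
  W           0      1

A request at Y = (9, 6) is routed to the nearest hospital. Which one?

Squared Euclidean distances:
|YM|² = (9−3)² + (6−3)² = 36 + 9 = 45
|YN|² = (9−2)² + (6−1)² = 49 + 25 = 74
|YP|² = (9−9)² + (6−0)² = 0 + 36 = 36
|YQ|² = (9−7)² + (6−(-5))² = 4 + 121 = 125
|YR|² = (9−(-3))² + (6−2)² = 144 + 16 = 160
|YS|² = (9−8)² + (6−(-2))² = 1 + 64 = 65
|YT|² = (9−6)² + (6−1)² = 9 + 25 = 34
|YU|² = (9−(-4))² + (6−(-7))² = 169 + 169 = 338
|YV|² = (9−2)² + (6−3)² = 49 + 9 = 58
|YW|² = (9−0)² + (6−1)² = 81 + 25 = 106
T is nearest.

T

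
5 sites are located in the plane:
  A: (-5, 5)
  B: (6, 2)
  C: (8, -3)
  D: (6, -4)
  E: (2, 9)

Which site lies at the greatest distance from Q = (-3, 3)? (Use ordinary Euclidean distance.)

Since √ is increasing, it suffices to compare squared distances:
|QA|² = (-3−(-5))² + (3−5)² = 4 + 4 = 8
|QB|² = (-3−6)² + (3−2)² = 81 + 1 = 82
|QC|² = (-3−8)² + (3−(-3))² = 121 + 36 = 157
|QD|² = (-3−6)² + (3−(-4))² = 81 + 49 = 130
|QE|² = (-3−2)² + (3−9)² = 25 + 36 = 61
The largest is to C.

C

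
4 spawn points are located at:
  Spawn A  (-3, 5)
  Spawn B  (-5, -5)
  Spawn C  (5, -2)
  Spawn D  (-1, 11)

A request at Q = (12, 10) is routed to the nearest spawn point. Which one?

Since √ is increasing, it suffices to compare squared distances:
d²(Q, Spawn A) = 225 + 25 = 250
d²(Q, Spawn B) = 289 + 225 = 514
d²(Q, Spawn C) = 49 + 144 = 193
d²(Q, Spawn D) = 169 + 1 = 170
The smallest is to Spawn D, so Q lies in the Voronoi region of Spawn D.

Spawn D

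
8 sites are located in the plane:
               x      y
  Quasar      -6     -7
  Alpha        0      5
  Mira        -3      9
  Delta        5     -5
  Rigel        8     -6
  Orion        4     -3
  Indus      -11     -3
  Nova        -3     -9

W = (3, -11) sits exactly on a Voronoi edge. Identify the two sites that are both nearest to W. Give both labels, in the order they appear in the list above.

Squared distances from W to each site:
d²(W, Quasar) = (3−(-6))² + (-11−(-7))² = 81 + 16 = 97
d²(W, Alpha) = (3−0)² + (-11−5)² = 9 + 256 = 265
d²(W, Mira) = (3−(-3))² + (-11−9)² = 36 + 400 = 436
d²(W, Delta) = (3−5)² + (-11−(-5))² = 4 + 36 = 40
d²(W, Rigel) = (3−8)² + (-11−(-6))² = 25 + 25 = 50
d²(W, Orion) = (3−4)² + (-11−(-3))² = 1 + 64 = 65
d²(W, Indus) = (3−(-11))² + (-11−(-3))² = 196 + 64 = 260
d²(W, Nova) = (3−(-3))² + (-11−(-9))² = 36 + 4 = 40
W is equidistant from Delta and Nova (both at squared distance 40), and every other site is strictly farther — so W lies on the Delta–Nova Voronoi edge.

Delta and Nova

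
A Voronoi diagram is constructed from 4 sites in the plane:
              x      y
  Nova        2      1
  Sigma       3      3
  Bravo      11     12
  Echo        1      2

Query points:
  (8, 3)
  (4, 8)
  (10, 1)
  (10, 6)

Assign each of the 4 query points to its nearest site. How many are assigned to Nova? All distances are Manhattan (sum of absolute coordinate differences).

(8, 3) — d to each: Nova:8, Sigma:5, Bravo:12, Echo:8 → nearest is Sigma
(4, 8) — d to each: Nova:9, Sigma:6, Bravo:11, Echo:9 → nearest is Sigma
(10, 1) — d to each: Nova:8, Sigma:9, Bravo:12, Echo:10 → nearest is Nova
(10, 6) — d to each: Nova:13, Sigma:10, Bravo:7, Echo:13 → nearest is Bravo
1 of the 4 points has Nova as nearest.

1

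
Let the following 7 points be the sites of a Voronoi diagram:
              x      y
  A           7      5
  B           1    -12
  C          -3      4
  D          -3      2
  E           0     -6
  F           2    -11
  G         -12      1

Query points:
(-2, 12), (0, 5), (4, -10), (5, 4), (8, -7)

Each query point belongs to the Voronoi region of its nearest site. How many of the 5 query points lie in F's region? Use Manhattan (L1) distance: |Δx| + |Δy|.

(-2, 12) — d to each: A:16, B:27, C:9, D:11, E:20, F:27, G:21 → nearest is C
(0, 5) — d to each: A:7, B:18, C:4, D:6, E:11, F:18, G:16 → nearest is C
(4, -10) — d to each: A:18, B:5, C:21, D:19, E:8, F:3, G:27 → nearest is F
(5, 4) — d to each: A:3, B:20, C:8, D:10, E:15, F:18, G:20 → nearest is A
(8, -7) — d to each: A:13, B:12, C:22, D:20, E:9, F:10, G:28 → nearest is E
1 of the 5 points has F as nearest.

1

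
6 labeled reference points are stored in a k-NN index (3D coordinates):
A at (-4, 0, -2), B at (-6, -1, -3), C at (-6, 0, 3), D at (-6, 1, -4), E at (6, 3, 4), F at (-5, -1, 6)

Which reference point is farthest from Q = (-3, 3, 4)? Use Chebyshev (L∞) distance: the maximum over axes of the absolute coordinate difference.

E

d(Q,A) = max(1, 3, 6) = 6
d(Q,B) = max(3, 4, 7) = 7
d(Q,C) = max(3, 3, 1) = 3
d(Q,D) = max(3, 2, 8) = 8
d(Q,E) = max(9, 0, 0) = 9
d(Q,F) = max(2, 4, 2) = 4
The largest is to E.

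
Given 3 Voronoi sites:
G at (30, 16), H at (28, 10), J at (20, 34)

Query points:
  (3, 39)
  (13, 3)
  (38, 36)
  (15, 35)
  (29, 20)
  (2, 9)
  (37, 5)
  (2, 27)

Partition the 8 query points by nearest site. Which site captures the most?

J

(3, 39) — d² to each: G:1258, H:1466, J:314 → nearest is J
(13, 3) — d² to each: G:458, H:274, J:1010 → nearest is H
(38, 36) — d² to each: G:464, H:776, J:328 → nearest is J
(15, 35) — d² to each: G:586, H:794, J:26 → nearest is J
(29, 20) — d² to each: G:17, H:101, J:277 → nearest is G
(2, 9) — d² to each: G:833, H:677, J:949 → nearest is H
(37, 5) — d² to each: G:170, H:106, J:1130 → nearest is H
(2, 27) — d² to each: G:905, H:965, J:373 → nearest is J
Tally — G:1, H:3, J:4. J captures the most (4).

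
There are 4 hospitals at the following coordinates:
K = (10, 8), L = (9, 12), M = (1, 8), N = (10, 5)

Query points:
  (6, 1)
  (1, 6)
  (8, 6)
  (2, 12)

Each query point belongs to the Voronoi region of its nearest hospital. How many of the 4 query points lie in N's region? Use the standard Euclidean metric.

(6, 1) — d² to each: K:65, L:130, M:74, N:32 → nearest is N
(1, 6) — d² to each: K:85, L:100, M:4, N:82 → nearest is M
(8, 6) — d² to each: K:8, L:37, M:53, N:5 → nearest is N
(2, 12) — d² to each: K:80, L:49, M:17, N:113 → nearest is M
2 of the 4 points have N as nearest.

2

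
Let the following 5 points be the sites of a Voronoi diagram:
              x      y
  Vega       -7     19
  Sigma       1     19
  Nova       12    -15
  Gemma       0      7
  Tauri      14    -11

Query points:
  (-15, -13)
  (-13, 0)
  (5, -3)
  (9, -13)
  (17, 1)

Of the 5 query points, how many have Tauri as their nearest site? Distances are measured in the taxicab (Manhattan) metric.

(-15, -13) — d to each: Vega:40, Sigma:48, Nova:29, Gemma:35, Tauri:31 → nearest is Nova
(-13, 0) — d to each: Vega:25, Sigma:33, Nova:40, Gemma:20, Tauri:38 → nearest is Gemma
(5, -3) — d to each: Vega:34, Sigma:26, Nova:19, Gemma:15, Tauri:17 → nearest is Gemma
(9, -13) — d to each: Vega:48, Sigma:40, Nova:5, Gemma:29, Tauri:7 → nearest is Nova
(17, 1) — d to each: Vega:42, Sigma:34, Nova:21, Gemma:23, Tauri:15 → nearest is Tauri
1 of the 5 points has Tauri as nearest.

1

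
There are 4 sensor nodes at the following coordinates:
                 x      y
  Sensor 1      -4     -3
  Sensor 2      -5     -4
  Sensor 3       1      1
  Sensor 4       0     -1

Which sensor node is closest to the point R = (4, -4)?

Sensor 4

Since √ is increasing, it suffices to compare squared distances:
d²(R, Sensor 1) = 64 + 1 = 65
d²(R, Sensor 2) = 81 + 0 = 81
d²(R, Sensor 3) = 9 + 25 = 34
d²(R, Sensor 4) = 16 + 9 = 25
The smallest is to Sensor 4, so R lies in the Voronoi region of Sensor 4.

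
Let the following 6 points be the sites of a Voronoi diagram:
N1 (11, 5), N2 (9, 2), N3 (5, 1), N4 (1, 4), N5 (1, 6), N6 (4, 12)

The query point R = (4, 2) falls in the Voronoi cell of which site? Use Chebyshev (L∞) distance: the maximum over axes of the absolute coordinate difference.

d(R,N1) = max(7, 3) = 7
d(R,N2) = max(5, 0) = 5
d(R,N3) = max(1, 1) = 1
d(R,N4) = max(3, 2) = 3
d(R,N5) = max(3, 4) = 4
d(R,N6) = max(0, 10) = 10
The smallest is to N3, so R lies in the Voronoi region of N3.

N3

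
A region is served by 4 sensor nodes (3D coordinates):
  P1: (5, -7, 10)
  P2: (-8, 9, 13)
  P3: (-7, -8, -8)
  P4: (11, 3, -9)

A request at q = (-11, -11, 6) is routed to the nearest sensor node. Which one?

Compare squared distances (the ordering matches that of the actual distances):
|qP1|² = (-11−5)² + (-11−(-7))² + (6−10)² = 256 + 16 + 16 = 288
|qP2|² = (-11−(-8))² + (-11−9)² + (6−13)² = 9 + 400 + 49 = 458
|qP3|² = (-11−(-7))² + (-11−(-8))² + (6−(-8))² = 16 + 9 + 196 = 221
|qP4|² = (-11−11)² + (-11−3)² + (6−(-9))² = 484 + 196 + 225 = 905
The smallest is to P3, so q lies in the Voronoi region of P3.

P3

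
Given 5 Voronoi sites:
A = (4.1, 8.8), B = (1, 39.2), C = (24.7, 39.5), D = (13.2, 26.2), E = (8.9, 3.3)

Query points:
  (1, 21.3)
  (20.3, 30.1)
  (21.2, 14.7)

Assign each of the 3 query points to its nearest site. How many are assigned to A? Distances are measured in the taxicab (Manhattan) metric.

(1, 21.3) — d to each: A:15.6, B:17.9, C:41.9, D:17.1, E:25.9 → nearest is A
(20.3, 30.1) — d to each: A:37.5, B:28.4, C:13.8, D:11, E:38.2 → nearest is D
(21.2, 14.7) — d to each: A:23, B:44.7, C:28.3, D:19.5, E:23.7 → nearest is D
1 of the 3 points has A as nearest.

1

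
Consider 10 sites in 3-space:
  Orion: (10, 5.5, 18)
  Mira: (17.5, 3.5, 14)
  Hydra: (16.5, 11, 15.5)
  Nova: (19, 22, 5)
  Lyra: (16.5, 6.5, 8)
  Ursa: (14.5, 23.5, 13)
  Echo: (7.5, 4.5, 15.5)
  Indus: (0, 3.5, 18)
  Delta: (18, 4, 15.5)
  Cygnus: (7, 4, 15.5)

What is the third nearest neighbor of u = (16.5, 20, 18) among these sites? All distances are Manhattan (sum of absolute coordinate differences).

Nova

d(u, Orion) = |16.5−10| + |20−5.5| + |18−18| = 6.5 + 14.5 + 0 = 21
d(u, Mira) = |16.5−17.5| + |20−3.5| + |18−14| = 1 + 16.5 + 4 = 21.5
d(u, Hydra) = |16.5−16.5| + |20−11| + |18−15.5| = 0 + 9 + 2.5 = 11.5
d(u, Nova) = |16.5−19| + |20−22| + |18−5| = 2.5 + 2 + 13 = 17.5
d(u, Lyra) = |16.5−16.5| + |20−6.5| + |18−8| = 0 + 13.5 + 10 = 23.5
d(u, Ursa) = |16.5−14.5| + |20−23.5| + |18−13| = 2 + 3.5 + 5 = 10.5
d(u, Echo) = |16.5−7.5| + |20−4.5| + |18−15.5| = 9 + 15.5 + 2.5 = 27
d(u, Indus) = |16.5−0| + |20−3.5| + |18−18| = 16.5 + 16.5 + 0 = 33
d(u, Delta) = |16.5−18| + |20−4| + |18−15.5| = 1.5 + 16 + 2.5 = 20
d(u, Cygnus) = |16.5−7| + |20−4| + |18−15.5| = 9.5 + 16 + 2.5 = 28
Sorted ascending: Ursa, Hydra, Nova, Delta, … — the third-nearest is Nova.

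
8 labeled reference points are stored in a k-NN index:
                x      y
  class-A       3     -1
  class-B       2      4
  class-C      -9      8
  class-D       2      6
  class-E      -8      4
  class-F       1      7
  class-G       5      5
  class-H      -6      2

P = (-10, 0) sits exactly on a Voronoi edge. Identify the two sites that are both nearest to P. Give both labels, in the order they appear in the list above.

Squared distances from P to each site:
d²(P, class-A) = (-10−3)² + (0−(-1))² = 169 + 1 = 170
d²(P, class-B) = (-10−2)² + (0−4)² = 144 + 16 = 160
d²(P, class-C) = (-10−(-9))² + (0−8)² = 1 + 64 = 65
d²(P, class-D) = (-10−2)² + (0−6)² = 144 + 36 = 180
d²(P, class-E) = (-10−(-8))² + (0−4)² = 4 + 16 = 20
d²(P, class-F) = (-10−1)² + (0−7)² = 121 + 49 = 170
d²(P, class-G) = (-10−5)² + (0−5)² = 225 + 25 = 250
d²(P, class-H) = (-10−(-6))² + (0−2)² = 16 + 4 = 20
P is equidistant from class-E and class-H (both at squared distance 20), and every other site is strictly farther — so P lies on the class-E–class-H Voronoi edge.

class-E and class-H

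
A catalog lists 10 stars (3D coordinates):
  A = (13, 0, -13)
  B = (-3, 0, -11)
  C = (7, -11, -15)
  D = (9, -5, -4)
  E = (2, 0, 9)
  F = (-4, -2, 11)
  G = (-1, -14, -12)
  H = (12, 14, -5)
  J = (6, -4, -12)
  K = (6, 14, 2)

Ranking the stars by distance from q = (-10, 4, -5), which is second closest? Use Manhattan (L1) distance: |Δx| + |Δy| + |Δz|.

F

d(q,A) = 23 + 4 + 8 = 35
d(q,B) = 7 + 4 + 6 = 17
d(q,C) = 17 + 15 + 10 = 42
d(q,D) = 19 + 9 + 1 = 29
d(q,E) = 12 + 4 + 14 = 30
d(q,F) = 6 + 6 + 16 = 28
d(q,G) = 9 + 18 + 7 = 34
d(q,H) = 22 + 10 + 0 = 32
d(q,J) = 16 + 8 + 7 = 31
d(q,K) = 16 + 10 + 7 = 33
Sorted ascending: B, F, D, … — the second-nearest is F.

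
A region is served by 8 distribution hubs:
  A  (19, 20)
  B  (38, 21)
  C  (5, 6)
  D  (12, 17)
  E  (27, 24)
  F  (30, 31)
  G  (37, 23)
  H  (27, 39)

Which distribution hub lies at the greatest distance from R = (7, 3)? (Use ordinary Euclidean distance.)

Squared Euclidean distances:
|RA|² = (7−19)² + (3−20)² = 144 + 289 = 433
|RB|² = (7−38)² + (3−21)² = 961 + 324 = 1285
|RC|² = (7−5)² + (3−6)² = 4 + 9 = 13
|RD|² = (7−12)² + (3−17)² = 25 + 196 = 221
|RE|² = (7−27)² + (3−24)² = 400 + 441 = 841
|RF|² = (7−30)² + (3−31)² = 529 + 784 = 1313
|RG|² = (7−37)² + (3−23)² = 900 + 400 = 1300
|RH|² = (7−27)² + (3−39)² = 400 + 1296 = 1696
The largest is to H.

H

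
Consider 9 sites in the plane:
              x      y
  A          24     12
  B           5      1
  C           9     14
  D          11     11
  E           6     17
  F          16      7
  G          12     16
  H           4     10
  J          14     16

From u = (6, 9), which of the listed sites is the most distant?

A

Squared Euclidean distances:
|uA|² = (6−24)² + (9−12)² = 324 + 9 = 333
|uB|² = (6−5)² + (9−1)² = 1 + 64 = 65
|uC|² = (6−9)² + (9−14)² = 9 + 25 = 34
|uD|² = (6−11)² + (9−11)² = 25 + 4 = 29
|uE|² = (6−6)² + (9−17)² = 0 + 64 = 64
|uF|² = (6−16)² + (9−7)² = 100 + 4 = 104
|uG|² = (6−12)² + (9−16)² = 36 + 49 = 85
|uH|² = (6−4)² + (9−10)² = 4 + 1 = 5
|uJ|² = (6−14)² + (9−16)² = 64 + 49 = 113
The largest is to A.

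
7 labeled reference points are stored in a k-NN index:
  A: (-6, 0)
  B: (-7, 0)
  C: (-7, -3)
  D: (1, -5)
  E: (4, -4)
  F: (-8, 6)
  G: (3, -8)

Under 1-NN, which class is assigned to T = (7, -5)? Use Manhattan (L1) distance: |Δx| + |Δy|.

E

d(T,A) = |7−(-6)| + |-5−0| = 13 + 5 = 18
d(T,B) = |7−(-7)| + |-5−0| = 14 + 5 = 19
d(T,C) = |7−(-7)| + |-5−(-3)| = 14 + 2 = 16
d(T,D) = |7−1| + |-5−(-5)| = 6 + 0 = 6
d(T,E) = |7−4| + |-5−(-4)| = 3 + 1 = 4
d(T,F) = |7−(-8)| + |-5−6| = 15 + 11 = 26
d(T,G) = |7−3| + |-5−(-8)| = 4 + 3 = 7
The smallest is to E, so T lies in the Voronoi region of E.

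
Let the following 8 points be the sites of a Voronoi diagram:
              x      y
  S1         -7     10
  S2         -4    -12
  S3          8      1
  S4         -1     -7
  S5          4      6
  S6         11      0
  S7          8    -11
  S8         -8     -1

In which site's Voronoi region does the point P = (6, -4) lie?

S3

Since √ is increasing, it suffices to compare squared distances:
|PS1|² = 169 + 196 = 365
|PS2|² = 100 + 64 = 164
|PS3|² = 4 + 25 = 29
|PS4|² = 49 + 9 = 58
|PS5|² = 4 + 100 = 104
|PS6|² = 25 + 16 = 41
|PS7|² = 4 + 49 = 53
|PS8|² = 196 + 9 = 205
The smallest is to S3, so P lies in the Voronoi region of S3.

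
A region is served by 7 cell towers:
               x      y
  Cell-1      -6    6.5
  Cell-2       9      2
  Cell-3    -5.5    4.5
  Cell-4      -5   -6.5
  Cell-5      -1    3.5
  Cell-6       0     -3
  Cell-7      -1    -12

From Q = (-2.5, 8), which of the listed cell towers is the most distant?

Cell-7

Compare squared distances (the ordering matches that of the actual distances):
d²(Q, Cell-1) = (-2.5−(-6))² + (8−6.5)² = 12.25 + 2.25 = 14.5
d²(Q, Cell-2) = (-2.5−9)² + (8−2)² = 132.25 + 36 = 168.25
d²(Q, Cell-3) = (-2.5−(-5.5))² + (8−4.5)² = 9 + 12.25 = 21.25
d²(Q, Cell-4) = (-2.5−(-5))² + (8−(-6.5))² = 6.25 + 210.25 = 216.5
d²(Q, Cell-5) = (-2.5−(-1))² + (8−3.5)² = 2.25 + 20.25 = 22.5
d²(Q, Cell-6) = (-2.5−0)² + (8−(-3))² = 6.25 + 121 = 127.25
d²(Q, Cell-7) = (-2.5−(-1))² + (8−(-12))² = 2.25 + 400 = 402.25
The largest is to Cell-7.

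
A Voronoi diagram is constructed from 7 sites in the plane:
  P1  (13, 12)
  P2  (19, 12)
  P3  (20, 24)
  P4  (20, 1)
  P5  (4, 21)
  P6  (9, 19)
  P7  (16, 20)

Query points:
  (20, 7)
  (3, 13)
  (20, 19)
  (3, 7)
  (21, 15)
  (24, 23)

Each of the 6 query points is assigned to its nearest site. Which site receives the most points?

P2

(20, 7) — d² to each: P1:74, P2:26, P3:289, P4:36, P5:452, P6:265, P7:185 → nearest is P2
(3, 13) — d² to each: P1:101, P2:257, P3:410, P4:433, P5:65, P6:72, P7:218 → nearest is P5
(20, 19) — d² to each: P1:98, P2:50, P3:25, P4:324, P5:260, P6:121, P7:17 → nearest is P7
(3, 7) — d² to each: P1:125, P2:281, P3:578, P4:325, P5:197, P6:180, P7:338 → nearest is P1
(21, 15) — d² to each: P1:73, P2:13, P3:82, P4:197, P5:325, P6:160, P7:50 → nearest is P2
(24, 23) — d² to each: P1:242, P2:146, P3:17, P4:500, P5:404, P6:241, P7:73 → nearest is P3
Tally — P1:1, P2:2, P3:1, P5:1, P7:1. P2 captures the most (2).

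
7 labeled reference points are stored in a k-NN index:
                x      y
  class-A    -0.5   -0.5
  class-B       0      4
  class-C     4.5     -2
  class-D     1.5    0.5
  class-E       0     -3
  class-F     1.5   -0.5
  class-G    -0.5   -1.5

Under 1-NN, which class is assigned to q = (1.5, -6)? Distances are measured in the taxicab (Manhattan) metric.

d(q, class-A) = |1.5−(-0.5)| + |-6−(-0.5)| = 2 + 5.5 = 7.5
d(q, class-B) = |1.5−0| + |-6−4| = 1.5 + 10 = 11.5
d(q, class-C) = |1.5−4.5| + |-6−(-2)| = 3 + 4 = 7
d(q, class-D) = |1.5−1.5| + |-6−0.5| = 0 + 6.5 = 6.5
d(q, class-E) = |1.5−0| + |-6−(-3)| = 1.5 + 3 = 4.5
d(q, class-F) = |1.5−1.5| + |-6−(-0.5)| = 0 + 5.5 = 5.5
d(q, class-G) = |1.5−(-0.5)| + |-6−(-1.5)| = 2 + 4.5 = 6.5
class-E is nearest.

class-E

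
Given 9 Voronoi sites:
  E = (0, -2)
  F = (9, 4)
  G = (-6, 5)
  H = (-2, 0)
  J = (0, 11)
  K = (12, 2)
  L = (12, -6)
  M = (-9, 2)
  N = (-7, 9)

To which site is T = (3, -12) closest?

Since √ is increasing, it suffices to compare squared distances:
|TE|² = (3−0)² + (-12−(-2))² = 9 + 100 = 109
|TF|² = (3−9)² + (-12−4)² = 36 + 256 = 292
|TG|² = (3−(-6))² + (-12−5)² = 81 + 289 = 370
|TH|² = (3−(-2))² + (-12−0)² = 25 + 144 = 169
|TJ|² = (3−0)² + (-12−11)² = 9 + 529 = 538
|TK|² = (3−12)² + (-12−2)² = 81 + 196 = 277
|TL|² = (3−12)² + (-12−(-6))² = 81 + 36 = 117
|TM|² = (3−(-9))² + (-12−2)² = 144 + 196 = 340
|TN|² = (3−(-7))² + (-12−9)² = 100 + 441 = 541
E is nearest.

E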